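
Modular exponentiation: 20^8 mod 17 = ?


20^1 mod 17 = 3
20^2 mod 17 = 9
20^3 mod 17 = 10
20^4 mod 17 = 13
20^5 mod 17 = 5
20^6 mod 17 = 15
20^7 mod 17 = 11
20^8 mod 17 = 16


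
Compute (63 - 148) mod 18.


63 - 148 = -85
-85 mod 18 = 5


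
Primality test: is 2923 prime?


2923 / 37 = 79 (exact division)
2923 is NOT prime.

No, 2923 is not prime


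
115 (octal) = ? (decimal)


115 (base 8) = 77 (decimal)
77 (decimal) = 77 (base 10)


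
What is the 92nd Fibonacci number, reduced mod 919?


F(k) mod 919 for k=1..92:
1, 1, 2, 3, 5, 8, 13, 21, 34, 55, 89, 144, 233, 377, 610, 68, 678, 746, 505, 332, 837, 250, 168, 418, 586, 85, 671, 756, 508, 345, 853, 279, 213, 492, 705, 278, 64, 342, 406, 748, 235, 64, 299, 363, 662, 106, 768, 874, 723, 678, 482, 241, 723, 45, 768, 813, 662, 556, 299, 855, 235, 171, 406, 577, 64, 641, 705, 427, 213, 640, 853, 574, 508, 163, 671, 834, 586, 501, 168, 669, 837, 587, 505, 173, 678, 851, 610, 542, 233, 775, 89, 864
F(92) mod 919 = 864


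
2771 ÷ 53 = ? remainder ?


2771 = 53 * 52 + 15
Check: 2756 + 15 = 2771

q = 52, r = 15


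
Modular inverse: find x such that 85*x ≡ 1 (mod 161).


Use the extended Euclidean algorithm on (161, 85); each row r = 161*s + 85*t:
r=161, s=1, t=0
r=85, s=0, t=1
q=1: r=76, s=1, t=-1   [161*(1) + 85*(-1) = 76]
q=1: r=9, s=-1, t=2   [161*(-1) + 85*(2) = 9]
q=8: r=4, s=9, t=-17   [161*(9) + 85*(-17) = 4]
q=2: r=1, s=-19, t=36   [161*(-19) + 85*(36) = 1]
q=4: r=0, s=85, t=-161   [161*(85) + 85*(-161) = 0]
GCD = 1 with t = 36, so 85*(36) ≡ 1 (mod 161)
Inverse = 36 mod 161 = 36
Check: 85 * 36 = 3060 ≡ 1 (mod 161)

85^(-1) ≡ 36 (mod 161)


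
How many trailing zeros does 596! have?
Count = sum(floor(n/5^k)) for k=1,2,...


floor(596/5) = 119
floor(596/25) = 23
floor(596/125) = 4
Total = 146

146 trailing zeros


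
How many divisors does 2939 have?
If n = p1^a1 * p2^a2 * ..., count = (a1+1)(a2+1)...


2939 = 2939^1
d(2939) = (1+1) = 2

2 divisors


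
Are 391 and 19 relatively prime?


Euclidean algorithm:
391 = 20 * 19 + 11
19 = 1 * 11 + 8
11 = 1 * 8 + 3
8 = 2 * 3 + 2
3 = 1 * 2 + 1
2 = 2 * 1 + 0
GCD(391, 19) = 1

Yes, coprime (GCD = 1)


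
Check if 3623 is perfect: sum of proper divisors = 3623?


Proper divisors of 3623: 1
Sum = 1 = 1

No, 3623 is not perfect (1 ≠ 3623)


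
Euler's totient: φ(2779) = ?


2779 = 7 × 397
Prime factors: 7, 397
φ(2779) = 2779 × (1-1/7) × (1-1/397)
= 2779 × 6/7 × 396/397 = 2376

φ(2779) = 2376


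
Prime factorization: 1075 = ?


1075 / 5 = 215
215 / 5 = 43
43 / 43 = 1
1075 = 5^2 × 43


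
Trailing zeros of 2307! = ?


floor(2307/5) = 461
floor(2307/25) = 92
floor(2307/125) = 18
floor(2307/625) = 3
Total = 574

574 trailing zeros


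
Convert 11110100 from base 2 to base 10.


11110100 (base 2) = 244 (decimal)
244 (decimal) = 244 (base 10)


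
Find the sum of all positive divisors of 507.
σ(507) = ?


Divisors of 507: 1, 3, 13, 39, 169, 507
Sum = 1 + 3 + 13 + 39 + 169 + 507 = 732

σ(507) = 732


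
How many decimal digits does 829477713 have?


829477713 has 9 digits in base 10
floor(log10(829477713)) + 1 = floor(8.9188) + 1 = 9

9 digits (base 10)


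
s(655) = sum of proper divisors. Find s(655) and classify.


Proper divisors: 1, 5, 131
Sum = 1 + 5 + 131 = 137
137 < 655 → deficient

s(655) = 137 (deficient)


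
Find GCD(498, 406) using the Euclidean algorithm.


498 = 1 * 406 + 92
406 = 4 * 92 + 38
92 = 2 * 38 + 16
38 = 2 * 16 + 6
16 = 2 * 6 + 4
6 = 1 * 4 + 2
4 = 2 * 2 + 0
GCD = 2


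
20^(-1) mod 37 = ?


Use the extended Euclidean algorithm on (37, 20); each row r = 37*s + 20*t:
r=37, s=1, t=0
r=20, s=0, t=1
q=1: r=17, s=1, t=-1   [37*(1) + 20*(-1) = 17]
q=1: r=3, s=-1, t=2   [37*(-1) + 20*(2) = 3]
q=5: r=2, s=6, t=-11   [37*(6) + 20*(-11) = 2]
q=1: r=1, s=-7, t=13   [37*(-7) + 20*(13) = 1]
q=2: r=0, s=20, t=-37   [37*(20) + 20*(-37) = 0]
GCD = 1 with t = 13, so 20*(13) ≡ 1 (mod 37)
Inverse = 13 mod 37 = 13
Check: 20 * 13 = 260 ≡ 1 (mod 37)

20^(-1) ≡ 13 (mod 37)


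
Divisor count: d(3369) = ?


3369 = 3^1 × 1123^1
d(3369) = (1+1) × (1+1) = 4

4 divisors


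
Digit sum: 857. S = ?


8 + 5 + 7 = 20


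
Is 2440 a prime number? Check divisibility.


2440 / 2 = 1220 (exact division)
2440 is NOT prime.

No, 2440 is not prime


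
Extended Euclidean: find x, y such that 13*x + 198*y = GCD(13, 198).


Tabular extended Euclidean (each row: r = 13*s + 198*t):
r=13, s=1, t=0
r=198, s=0, t=1
q=0: r=13, s=1, t=0   [13*(1) + 198*(0) = 13]
q=15: r=3, s=-15, t=1   [13*(-15) + 198*(1) = 3]
q=4: r=1, s=61, t=-4   [13*(61) + 198*(-4) = 1]
q=3: r=0, s=-198, t=13   [13*(-198) + 198*(13) = 0]
GCD = 1; from the row with r=1: x=61, y=-4
Check: 13*(61) + 198*(-4) = 793 - 792 = 1

GCD = 1, x = 61, y = -4


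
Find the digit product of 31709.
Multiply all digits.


3 × 1 × 7 × 0 × 9 = 0


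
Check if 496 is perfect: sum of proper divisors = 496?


Proper divisors of 496: 1, 2, 4, 8, 16, 31, 62, 124, 248
Sum = 1 + 2 + 4 + 8 + 16 + 31 + 62 + 124 + 248 = 496

Yes, 496 is perfect (496 = 496)


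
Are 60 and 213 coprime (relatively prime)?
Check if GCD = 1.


Euclidean algorithm:
213 = 3 * 60 + 33
60 = 1 * 33 + 27
33 = 1 * 27 + 6
27 = 4 * 6 + 3
6 = 2 * 3 + 0
GCD(60, 213) = 3

No, not coprime (GCD = 3)


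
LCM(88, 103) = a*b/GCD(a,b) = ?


GCD(88, 103) = 1
LCM = 88*103/1 = 9064/1 = 9064

LCM = 9064


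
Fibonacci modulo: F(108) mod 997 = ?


F(k) mod 997 for k=1..108:
1, 1, 2, 3, 5, 8, 13, 21, 34, 55, 89, 144, 233, 377, 610, 987, 600, 590, 193, 783, 976, 762, 741, 506, 250, 756, 9, 765, 774, 542, 319, 861, 183, 47, 230, 277, 507, 784, 294, 81, 375, 456, 831, 290, 124, 414, 538, 952, 493, 448, 941, 392, 336, 728, 67, 795, 862, 660, 525, 188, 713, 901, 617, 521, 141, 662, 803, 468, 274, 742, 19, 761, 780, 544, 327, 871, 201, 75, 276, 351, 627, 978, 608, 589, 200, 789, 989, 781, 773, 557, 333, 890, 226, 119, 345, 464, 809, 276, 88, 364, 452, 816, 271, 90, 361, 451, 812, 266
F(108) mod 997 = 266


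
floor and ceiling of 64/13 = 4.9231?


64/13 = 4.9231
floor = 4
ceil = 5

floor = 4, ceil = 5


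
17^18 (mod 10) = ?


17^1 mod 10 = 7
17^2 mod 10 = 9
17^3 mod 10 = 3
17^4 mod 10 = 1
17^5 mod 10 = 7
17^6 mod 10 = 9
17^7 mod 10 = 3
17^8 mod 10 = 1
17^9 mod 10 = 7
17^10 mod 10 = 9
17^11 mod 10 = 3
17^12 mod 10 = 1
17^13 mod 10 = 7
17^14 mod 10 = 9
17^15 mod 10 = 3
17^16 mod 10 = 1
17^17 mod 10 = 7
17^18 mod 10 = 9


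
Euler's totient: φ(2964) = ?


2964 = 2^2 × 3 × 13 × 19
Prime factors: 2, 3, 13, 19
φ(2964) = 2964 × (1-1/2) × (1-1/3) × (1-1/13) × (1-1/19)
= 2964 × 1/2 × 2/3 × 12/13 × 18/19 = 864

φ(2964) = 864


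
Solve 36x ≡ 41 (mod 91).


GCD(36, 91) = 1, unique solution
a^(-1) mod 91 = 43
x = 43 * 41 mod 91 = 34

x ≡ 34 (mod 91)


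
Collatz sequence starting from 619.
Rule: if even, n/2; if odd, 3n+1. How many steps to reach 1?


619 → 1858 → 929 → 2788 → 1394 → 697 → 2092 → 1046 → 523 → 1570 → 785 → 2356 → 1178 → 589 → 1768 → 884 → 442 → 221 → 664 → 332 → 166 → 83 → 250 → 125 → 376 → 188 → 94 → 47 → 142 → 71 → 214 → 107 → 322 → 161 → 484 → 242 → 121 → 364 → 182 → 91 → 274 → 137 → 412 → 206 → 103 → 310 → 155 → 466 → 233 → 700 → 350 → 175 → 526 → 263 → 790 → 395 → 1186 → 593 → 1780 → 890 → 445 → 1336 → 668 → 334 → 167 → 502 → 251 → 754 → 377 → 1132 → 566 → 283 → 850 → 425 → 1276 → 638 → 319 → 958 → 479 → 1438 → 719 → 2158 → 1079 → 3238 → 1619 → 4858 → 2429 → 7288 → 3644 → 1822 → 911 → 2734 → 1367 → 4102 → 2051 → 6154 → 3077 → 9232 → 4616 → 2308 → 1154 → 577 → 1732 → 866 → 433 → 1300 → 650 → 325 → 976 → 488 → 244 → 122 → 61 → 184 → 92 → 46 → 23 → 70 → 35 → 106 → 53 → 160 → 80 → 40 → 20 → 10 → 5 → 16 → 8 → 4 → 2 → 1
Total steps = 131

131 steps


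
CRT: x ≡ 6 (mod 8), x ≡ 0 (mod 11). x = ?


M = 8*11 = 88
M1 = M/8 = 11, M2 = M/11 = 8
M1^(-1) mod 8 = 3, M2^(-1) mod 11 = 7
x = 6*11*3 + 0*8*7 = 198
198 mod 88 = 22
Check: 22 mod 8 = 6 ✓, 22 mod 11 = 0 ✓

x ≡ 22 (mod 88)


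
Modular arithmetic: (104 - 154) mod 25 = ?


104 - 154 = -50
-50 mod 25 = 0


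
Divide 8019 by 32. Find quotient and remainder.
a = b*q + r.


8019 = 32 * 250 + 19
Check: 8000 + 19 = 8019

q = 250, r = 19


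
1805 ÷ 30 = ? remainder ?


1805 = 30 * 60 + 5
Check: 1800 + 5 = 1805

q = 60, r = 5


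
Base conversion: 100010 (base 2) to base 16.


100010 (base 2) = 34 (decimal)
34 (decimal) = 22 (base 16)


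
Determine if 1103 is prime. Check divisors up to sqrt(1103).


Check divisors up to sqrt(1103) = 33.2114
No divisors found.
1103 is prime.

Yes, 1103 is prime


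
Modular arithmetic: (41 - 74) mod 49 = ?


41 - 74 = -33
-33 mod 49 = 16


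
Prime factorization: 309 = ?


309 / 3 = 103
103 / 103 = 1
309 = 3 × 103


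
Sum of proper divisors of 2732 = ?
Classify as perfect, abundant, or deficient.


Proper divisors: 1, 2, 4, 683, 1366
Sum = 1 + 2 + 4 + 683 + 1366 = 2056
2056 < 2732 → deficient

s(2732) = 2056 (deficient)


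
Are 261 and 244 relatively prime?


Euclidean algorithm:
261 = 1 * 244 + 17
244 = 14 * 17 + 6
17 = 2 * 6 + 5
6 = 1 * 5 + 1
5 = 5 * 1 + 0
GCD(261, 244) = 1

Yes, coprime (GCD = 1)


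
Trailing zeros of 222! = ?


floor(222/5) = 44
floor(222/25) = 8
floor(222/125) = 1
Total = 53

53 trailing zeros


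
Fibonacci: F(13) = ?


Sequence: 1, 1, 2, 3, 5, 8, 13, 21, 34, 55, 89, 144, 233
F(13) = 233


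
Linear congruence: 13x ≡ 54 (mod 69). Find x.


GCD(13, 69) = 1, unique solution
a^(-1) mod 69 = 16
x = 16 * 54 mod 69 = 36

x ≡ 36 (mod 69)


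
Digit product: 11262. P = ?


1 × 1 × 2 × 6 × 2 = 24


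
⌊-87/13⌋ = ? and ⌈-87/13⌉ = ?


-87/13 = -6.6923
floor = -7
ceil = -6

floor = -7, ceil = -6


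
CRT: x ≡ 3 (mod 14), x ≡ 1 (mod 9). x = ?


M = 14*9 = 126
M1 = M/14 = 9, M2 = M/9 = 14
M1^(-1) mod 14 = 11, M2^(-1) mod 9 = 2
x = 3*9*11 + 1*14*2 = 325
325 mod 126 = 73
Check: 73 mod 14 = 3 ✓, 73 mod 9 = 1 ✓

x ≡ 73 (mod 126)


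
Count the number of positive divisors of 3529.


3529 = 3529^1
d(3529) = (1+1) = 2

2 divisors


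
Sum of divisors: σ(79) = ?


Divisors of 79: 1, 79
Sum = 1 + 79 = 80

σ(79) = 80


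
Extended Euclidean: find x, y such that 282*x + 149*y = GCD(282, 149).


Tabular extended Euclidean (each row: r = 282*s + 149*t):
r=282, s=1, t=0
r=149, s=0, t=1
q=1: r=133, s=1, t=-1   [282*(1) + 149*(-1) = 133]
q=1: r=16, s=-1, t=2   [282*(-1) + 149*(2) = 16]
q=8: r=5, s=9, t=-17   [282*(9) + 149*(-17) = 5]
q=3: r=1, s=-28, t=53   [282*(-28) + 149*(53) = 1]
q=5: r=0, s=149, t=-282   [282*(149) + 149*(-282) = 0]
GCD = 1; from the row with r=1: x=-28, y=53
Check: 282*(-28) + 149*(53) = -7896 + 7897 = 1

GCD = 1, x = -28, y = 53


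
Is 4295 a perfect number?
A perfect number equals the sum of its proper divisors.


Proper divisors of 4295: 1, 5, 859
Sum = 1 + 5 + 859 = 865

No, 4295 is not perfect (865 ≠ 4295)


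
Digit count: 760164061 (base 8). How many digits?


760164061 in base 8 = 5523627335
Number of digits = 10

10 digits (base 8)


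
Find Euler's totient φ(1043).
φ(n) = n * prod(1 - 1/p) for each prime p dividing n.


1043 = 7 × 149
Prime factors: 7, 149
φ(1043) = 1043 × (1-1/7) × (1-1/149)
= 1043 × 6/7 × 148/149 = 888

φ(1043) = 888


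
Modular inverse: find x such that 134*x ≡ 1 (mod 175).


Use the extended Euclidean algorithm on (175, 134); each row r = 175*s + 134*t:
r=175, s=1, t=0
r=134, s=0, t=1
q=1: r=41, s=1, t=-1   [175*(1) + 134*(-1) = 41]
q=3: r=11, s=-3, t=4   [175*(-3) + 134*(4) = 11]
q=3: r=8, s=10, t=-13   [175*(10) + 134*(-13) = 8]
q=1: r=3, s=-13, t=17   [175*(-13) + 134*(17) = 3]
q=2: r=2, s=36, t=-47   [175*(36) + 134*(-47) = 2]
q=1: r=1, s=-49, t=64   [175*(-49) + 134*(64) = 1]
q=2: r=0, s=134, t=-175   [175*(134) + 134*(-175) = 0]
GCD = 1 with t = 64, so 134*(64) ≡ 1 (mod 175)
Inverse = 64 mod 175 = 64
Check: 134 * 64 = 8576 ≡ 1 (mod 175)

134^(-1) ≡ 64 (mod 175)


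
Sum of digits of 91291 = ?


9 + 1 + 2 + 9 + 1 = 22


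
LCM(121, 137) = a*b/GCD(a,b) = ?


GCD(121, 137) = 1
LCM = 121*137/1 = 16577/1 = 16577

LCM = 16577


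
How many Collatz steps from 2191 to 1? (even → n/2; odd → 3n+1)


2191 → 6574 → 3287 → 9862 → 4931 → 14794 → 7397 → 22192 → 11096 → 5548 → 2774 → 1387 → 4162 → 2081 → 6244 → 3122 → 1561 → 4684 → 2342 → 1171 → 3514 → 1757 → 5272 → 2636 → 1318 → 659 → 1978 → 989 → 2968 → 1484 → 742 → 371 → 1114 → 557 → 1672 → 836 → 418 → 209 → 628 → 314 → 157 → 472 → 236 → 118 → 59 → 178 → 89 → 268 → 134 → 67 → 202 → 101 → 304 → 152 → 76 → 38 → 19 → 58 → 29 → 88 → 44 → 22 → 11 → 34 → 17 → 52 → 26 → 13 → 40 → 20 → 10 → 5 → 16 → 8 → 4 → 2 → 1
Total steps = 76

76 steps


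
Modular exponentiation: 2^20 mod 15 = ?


2^1 mod 15 = 2
2^2 mod 15 = 4
2^3 mod 15 = 8
2^4 mod 15 = 1
2^5 mod 15 = 2
2^6 mod 15 = 4
2^7 mod 15 = 8
2^8 mod 15 = 1
2^9 mod 15 = 2
2^10 mod 15 = 4
2^11 mod 15 = 8
2^12 mod 15 = 1
2^13 mod 15 = 2
2^14 mod 15 = 4
2^15 mod 15 = 8
2^16 mod 15 = 1
2^17 mod 15 = 2
2^18 mod 15 = 4
2^19 mod 15 = 8
2^20 mod 15 = 1


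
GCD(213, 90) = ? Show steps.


213 = 2 * 90 + 33
90 = 2 * 33 + 24
33 = 1 * 24 + 9
24 = 2 * 9 + 6
9 = 1 * 6 + 3
6 = 2 * 3 + 0
GCD = 3


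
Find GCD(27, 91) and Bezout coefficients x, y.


Tabular extended Euclidean (each row: r = 27*s + 91*t):
r=27, s=1, t=0
r=91, s=0, t=1
q=0: r=27, s=1, t=0   [27*(1) + 91*(0) = 27]
q=3: r=10, s=-3, t=1   [27*(-3) + 91*(1) = 10]
q=2: r=7, s=7, t=-2   [27*(7) + 91*(-2) = 7]
q=1: r=3, s=-10, t=3   [27*(-10) + 91*(3) = 3]
q=2: r=1, s=27, t=-8   [27*(27) + 91*(-8) = 1]
q=3: r=0, s=-91, t=27   [27*(-91) + 91*(27) = 0]
GCD = 1; from the row with r=1: x=27, y=-8
Check: 27*(27) + 91*(-8) = 729 - 728 = 1

GCD = 1, x = 27, y = -8


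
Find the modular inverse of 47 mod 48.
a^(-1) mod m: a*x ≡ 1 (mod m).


Use the extended Euclidean algorithm on (48, 47); each row r = 48*s + 47*t:
r=48, s=1, t=0
r=47, s=0, t=1
q=1: r=1, s=1, t=-1   [48*(1) + 47*(-1) = 1]
q=47: r=0, s=-47, t=48   [48*(-47) + 47*(48) = 0]
GCD = 1 with t = -1, so 47*(-1) ≡ 1 (mod 48)
Inverse = -1 mod 48 = 47
Check: 47 * 47 = 2209 ≡ 1 (mod 48)

47^(-1) ≡ 47 (mod 48)


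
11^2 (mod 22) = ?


11^1 mod 22 = 11
11^2 mod 22 = 11


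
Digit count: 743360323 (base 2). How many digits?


743360323 in base 2 = 101100010011101100011101000011
Number of digits = 30

30 digits (base 2)


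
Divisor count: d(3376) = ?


3376 = 2^4 × 211^1
d(3376) = (4+1) × (1+1) = 10

10 divisors


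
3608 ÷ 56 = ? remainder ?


3608 = 56 * 64 + 24
Check: 3584 + 24 = 3608

q = 64, r = 24


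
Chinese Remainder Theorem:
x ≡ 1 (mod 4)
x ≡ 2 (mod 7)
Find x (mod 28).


M = 4*7 = 28
M1 = M/4 = 7, M2 = M/7 = 4
M1^(-1) mod 4 = 3, M2^(-1) mod 7 = 2
x = 1*7*3 + 2*4*2 = 37
37 mod 28 = 9
Check: 9 mod 4 = 1 ✓, 9 mod 7 = 2 ✓

x ≡ 9 (mod 28)


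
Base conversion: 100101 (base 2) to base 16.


100101 (base 2) = 37 (decimal)
37 (decimal) = 25 (base 16)


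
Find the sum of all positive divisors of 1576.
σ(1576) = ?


Divisors of 1576: 1, 2, 4, 8, 197, 394, 788, 1576
Sum = 1 + 2 + 4 + 8 + 197 + 394 + 788 + 1576 = 2970

σ(1576) = 2970


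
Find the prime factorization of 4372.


4372 / 2 = 2186
2186 / 2 = 1093
1093 / 1093 = 1
4372 = 2^2 × 1093


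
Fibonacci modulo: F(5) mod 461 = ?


F(k) mod 461 for k=1..5:
1, 1, 2, 3, 5
F(5) mod 461 = 5


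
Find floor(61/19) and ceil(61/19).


61/19 = 3.2105
floor = 3
ceil = 4

floor = 3, ceil = 4


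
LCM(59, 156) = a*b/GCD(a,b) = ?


GCD(59, 156) = 1
LCM = 59*156/1 = 9204/1 = 9204

LCM = 9204


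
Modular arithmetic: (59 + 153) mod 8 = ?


59 + 153 = 212
212 mod 8 = 4


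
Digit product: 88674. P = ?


8 × 8 × 6 × 7 × 4 = 10752


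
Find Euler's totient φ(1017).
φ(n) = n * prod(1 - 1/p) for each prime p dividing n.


1017 = 3^2 × 113
Prime factors: 3, 113
φ(1017) = 1017 × (1-1/3) × (1-1/113)
= 1017 × 2/3 × 112/113 = 672

φ(1017) = 672


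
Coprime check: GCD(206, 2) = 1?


Euclidean algorithm:
206 = 103 * 2 + 0
GCD(206, 2) = 2

No, not coprime (GCD = 2)


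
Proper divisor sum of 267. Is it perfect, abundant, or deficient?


Proper divisors: 1, 3, 89
Sum = 1 + 3 + 89 = 93
93 < 267 → deficient

s(267) = 93 (deficient)


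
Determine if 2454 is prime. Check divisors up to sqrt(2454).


2454 / 2 = 1227 (exact division)
2454 is NOT prime.

No, 2454 is not prime


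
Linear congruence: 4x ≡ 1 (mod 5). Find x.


GCD(4, 5) = 1, unique solution
a^(-1) mod 5 = 4
x = 4 * 1 mod 5 = 4

x ≡ 4 (mod 5)


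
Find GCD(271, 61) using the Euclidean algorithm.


271 = 4 * 61 + 27
61 = 2 * 27 + 7
27 = 3 * 7 + 6
7 = 1 * 6 + 1
6 = 6 * 1 + 0
GCD = 1


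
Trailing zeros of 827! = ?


floor(827/5) = 165
floor(827/25) = 33
floor(827/125) = 6
floor(827/625) = 1
Total = 205

205 trailing zeros


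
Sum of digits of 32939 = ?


3 + 2 + 9 + 3 + 9 = 26


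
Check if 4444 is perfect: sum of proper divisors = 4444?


Proper divisors of 4444: 1, 2, 4, 11, 22, 44, 101, 202, 404, 1111, 2222
Sum = 1 + 2 + 4 + 11 + 22 + 44 + 101 + 202 + 404 + 1111 + 2222 = 4124

No, 4444 is not perfect (4124 ≠ 4444)


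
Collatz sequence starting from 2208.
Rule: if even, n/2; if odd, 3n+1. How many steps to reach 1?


2208 → 1104 → 552 → 276 → 138 → 69 → 208 → 104 → 52 → 26 → 13 → 40 → 20 → 10 → 5 → 16 → 8 → 4 → 2 → 1
Total steps = 19

19 steps


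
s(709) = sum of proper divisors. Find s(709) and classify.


Proper divisors: 1
Sum = 1 = 1
1 < 709 → deficient

s(709) = 1 (deficient)


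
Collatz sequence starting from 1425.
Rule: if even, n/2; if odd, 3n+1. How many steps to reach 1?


1425 → 4276 → 2138 → 1069 → 3208 → 1604 → 802 → 401 → 1204 → 602 → 301 → 904 → 452 → 226 → 113 → 340 → 170 → 85 → 256 → 128 → 64 → 32 → 16 → 8 → 4 → 2 → 1
Total steps = 26

26 steps


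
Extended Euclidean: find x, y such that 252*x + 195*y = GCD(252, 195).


Tabular extended Euclidean (each row: r = 252*s + 195*t):
r=252, s=1, t=0
r=195, s=0, t=1
q=1: r=57, s=1, t=-1   [252*(1) + 195*(-1) = 57]
q=3: r=24, s=-3, t=4   [252*(-3) + 195*(4) = 24]
q=2: r=9, s=7, t=-9   [252*(7) + 195*(-9) = 9]
q=2: r=6, s=-17, t=22   [252*(-17) + 195*(22) = 6]
q=1: r=3, s=24, t=-31   [252*(24) + 195*(-31) = 3]
q=2: r=0, s=-65, t=84   [252*(-65) + 195*(84) = 0]
GCD = 3; from the row with r=3: x=24, y=-31
Check: 252*(24) + 195*(-31) = 6048 - 6045 = 3

GCD = 3, x = 24, y = -31


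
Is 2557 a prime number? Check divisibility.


Check divisors up to sqrt(2557) = 50.5668
No divisors found.
2557 is prime.

Yes, 2557 is prime


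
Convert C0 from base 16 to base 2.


C0 (base 16) = 192 (decimal)
192 (decimal) = 11000000 (base 2)


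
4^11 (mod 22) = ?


4^1 mod 22 = 4
4^2 mod 22 = 16
4^3 mod 22 = 20
4^4 mod 22 = 14
4^5 mod 22 = 12
4^6 mod 22 = 4
4^7 mod 22 = 16
4^8 mod 22 = 20
4^9 mod 22 = 14
4^10 mod 22 = 12
4^11 mod 22 = 4


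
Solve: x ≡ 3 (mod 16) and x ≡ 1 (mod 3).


M = 16*3 = 48
M1 = M/16 = 3, M2 = M/3 = 16
M1^(-1) mod 16 = 11, M2^(-1) mod 3 = 1
x = 3*3*11 + 1*16*1 = 115
115 mod 48 = 19
Check: 19 mod 16 = 3 ✓, 19 mod 3 = 1 ✓

x ≡ 19 (mod 48)


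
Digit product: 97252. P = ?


9 × 7 × 2 × 5 × 2 = 1260


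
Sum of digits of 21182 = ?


2 + 1 + 1 + 8 + 2 = 14


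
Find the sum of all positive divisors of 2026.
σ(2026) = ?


Divisors of 2026: 1, 2, 1013, 2026
Sum = 1 + 2 + 1013 + 2026 = 3042

σ(2026) = 3042


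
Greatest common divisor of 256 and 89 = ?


256 = 2 * 89 + 78
89 = 1 * 78 + 11
78 = 7 * 11 + 1
11 = 11 * 1 + 0
GCD = 1


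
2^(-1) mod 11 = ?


Use the extended Euclidean algorithm on (11, 2); each row r = 11*s + 2*t:
r=11, s=1, t=0
r=2, s=0, t=1
q=5: r=1, s=1, t=-5   [11*(1) + 2*(-5) = 1]
q=2: r=0, s=-2, t=11   [11*(-2) + 2*(11) = 0]
GCD = 1 with t = -5, so 2*(-5) ≡ 1 (mod 11)
Inverse = -5 mod 11 = 6
Check: 2 * 6 = 12 ≡ 1 (mod 11)

2^(-1) ≡ 6 (mod 11)


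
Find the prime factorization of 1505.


1505 / 5 = 301
301 / 7 = 43
43 / 43 = 1
1505 = 5 × 7 × 43


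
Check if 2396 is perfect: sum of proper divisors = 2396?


Proper divisors of 2396: 1, 2, 4, 599, 1198
Sum = 1 + 2 + 4 + 599 + 1198 = 1804

No, 2396 is not perfect (1804 ≠ 2396)


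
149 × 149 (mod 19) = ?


149 × 149 = 22201
22201 mod 19 = 9


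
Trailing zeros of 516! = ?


floor(516/5) = 103
floor(516/25) = 20
floor(516/125) = 4
Total = 127

127 trailing zeros


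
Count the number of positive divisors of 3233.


3233 = 53^1 × 61^1
d(3233) = (1+1) × (1+1) = 4

4 divisors


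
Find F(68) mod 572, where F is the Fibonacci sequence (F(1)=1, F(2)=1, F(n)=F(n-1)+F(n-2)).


F(k) mod 572 for k=1..68:
1, 1, 2, 3, 5, 8, 13, 21, 34, 55, 89, 144, 233, 377, 38, 415, 453, 296, 177, 473, 78, 551, 57, 36, 93, 129, 222, 351, 1, 352, 353, 133, 486, 47, 533, 8, 541, 549, 518, 495, 441, 364, 233, 25, 258, 283, 541, 252, 221, 473, 122, 23, 145, 168, 313, 481, 222, 131, 353, 484, 265, 177, 442, 47, 489, 536, 453, 417
F(68) mod 572 = 417


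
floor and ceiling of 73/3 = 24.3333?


73/3 = 24.3333
floor = 24
ceil = 25

floor = 24, ceil = 25


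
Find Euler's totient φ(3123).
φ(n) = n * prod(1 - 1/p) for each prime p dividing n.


3123 = 3^2 × 347
Prime factors: 3, 347
φ(3123) = 3123 × (1-1/3) × (1-1/347)
= 3123 × 2/3 × 346/347 = 2076

φ(3123) = 2076


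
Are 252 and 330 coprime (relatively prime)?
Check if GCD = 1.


Euclidean algorithm:
330 = 1 * 252 + 78
252 = 3 * 78 + 18
78 = 4 * 18 + 6
18 = 3 * 6 + 0
GCD(252, 330) = 6

No, not coprime (GCD = 6)


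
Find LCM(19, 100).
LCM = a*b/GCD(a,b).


GCD(19, 100) = 1
LCM = 19*100/1 = 1900/1 = 1900

LCM = 1900


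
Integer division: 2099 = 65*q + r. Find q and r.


2099 = 65 * 32 + 19
Check: 2080 + 19 = 2099

q = 32, r = 19


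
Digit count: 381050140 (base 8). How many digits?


381050140 in base 8 = 2655456434
Number of digits = 10

10 digits (base 8)


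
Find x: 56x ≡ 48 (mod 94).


GCD(56, 94) = 2 divides 48
Divide: 28x ≡ 24 (mod 47)
x ≡ 21 (mod 47)


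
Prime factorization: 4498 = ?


4498 / 2 = 2249
2249 / 13 = 173
173 / 173 = 1
4498 = 2 × 13 × 173


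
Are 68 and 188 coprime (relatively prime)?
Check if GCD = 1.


Euclidean algorithm:
188 = 2 * 68 + 52
68 = 1 * 52 + 16
52 = 3 * 16 + 4
16 = 4 * 4 + 0
GCD(68, 188) = 4

No, not coprime (GCD = 4)


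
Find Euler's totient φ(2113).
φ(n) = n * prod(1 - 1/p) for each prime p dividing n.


2113 = 2113
Prime factors: 2113
φ(2113) = 2113 × (1-1/2113)
= 2113 × 2112/2113 = 2112

φ(2113) = 2112


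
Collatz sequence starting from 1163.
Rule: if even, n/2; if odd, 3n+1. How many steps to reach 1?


1163 → 3490 → 1745 → 5236 → 2618 → 1309 → 3928 → 1964 → 982 → 491 → 1474 → 737 → 2212 → 1106 → 553 → 1660 → 830 → 415 → 1246 → 623 → 1870 → 935 → 2806 → 1403 → 4210 → 2105 → 6316 → 3158 → 1579 → 4738 → 2369 → 7108 → 3554 → 1777 → 5332 → 2666 → 1333 → 4000 → 2000 → 1000 → 500 → 250 → 125 → 376 → 188 → 94 → 47 → 142 → 71 → 214 → 107 → 322 → 161 → 484 → 242 → 121 → 364 → 182 → 91 → 274 → 137 → 412 → 206 → 103 → 310 → 155 → 466 → 233 → 700 → 350 → 175 → 526 → 263 → 790 → 395 → 1186 → 593 → 1780 → 890 → 445 → 1336 → 668 → 334 → 167 → 502 → 251 → 754 → 377 → 1132 → 566 → 283 → 850 → 425 → 1276 → 638 → 319 → 958 → 479 → 1438 → 719 → 2158 → 1079 → 3238 → 1619 → 4858 → 2429 → 7288 → 3644 → 1822 → 911 → 2734 → 1367 → 4102 → 2051 → 6154 → 3077 → 9232 → 4616 → 2308 → 1154 → 577 → 1732 → 866 → 433 → 1300 → 650 → 325 → 976 → 488 → 244 → 122 → 61 → 184 → 92 → 46 → 23 → 70 → 35 → 106 → 53 → 160 → 80 → 40 → 20 → 10 → 5 → 16 → 8 → 4 → 2 → 1
Total steps = 150

150 steps


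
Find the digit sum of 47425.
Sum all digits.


4 + 7 + 4 + 2 + 5 = 22


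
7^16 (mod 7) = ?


7^1 mod 7 = 0
7^2 mod 7 = 0
7^3 mod 7 = 0
7^4 mod 7 = 0
7^5 mod 7 = 0
7^6 mod 7 = 0
7^7 mod 7 = 0
7^8 mod 7 = 0
7^9 mod 7 = 0
7^10 mod 7 = 0
7^11 mod 7 = 0
7^12 mod 7 = 0
7^13 mod 7 = 0
7^14 mod 7 = 0
7^15 mod 7 = 0
7^16 mod 7 = 0


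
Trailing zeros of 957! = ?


floor(957/5) = 191
floor(957/25) = 38
floor(957/125) = 7
floor(957/625) = 1
Total = 237

237 trailing zeros


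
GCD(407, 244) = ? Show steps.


407 = 1 * 244 + 163
244 = 1 * 163 + 81
163 = 2 * 81 + 1
81 = 81 * 1 + 0
GCD = 1


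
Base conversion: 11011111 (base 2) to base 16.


11011111 (base 2) = 223 (decimal)
223 (decimal) = DF (base 16)


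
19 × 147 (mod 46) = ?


19 × 147 = 2793
2793 mod 46 = 33


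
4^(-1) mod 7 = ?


Use the extended Euclidean algorithm on (7, 4); each row r = 7*s + 4*t:
r=7, s=1, t=0
r=4, s=0, t=1
q=1: r=3, s=1, t=-1   [7*(1) + 4*(-1) = 3]
q=1: r=1, s=-1, t=2   [7*(-1) + 4*(2) = 1]
q=3: r=0, s=4, t=-7   [7*(4) + 4*(-7) = 0]
GCD = 1 with t = 2, so 4*(2) ≡ 1 (mod 7)
Inverse = 2 mod 7 = 2
Check: 4 * 2 = 8 ≡ 1 (mod 7)

4^(-1) ≡ 2 (mod 7)


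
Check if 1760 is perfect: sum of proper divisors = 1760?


Proper divisors of 1760: 1, 2, 4, 5, 8, 10, 11, 16, 20, 22, 32, 40, 44, 55, 80, 88, 110, 160, 176, 220, 352, 440, 880
Sum = 1 + 2 + 4 + 5 + 8 + 10 + 11 + 16 + 20 + 22 + 32 + 40 + 44 + 55 + 80 + 88 + 110 + 160 + 176 + 220 + 352 + 440 + 880 = 2776

No, 1760 is not perfect (2776 ≠ 1760)


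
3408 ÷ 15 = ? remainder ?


3408 = 15 * 227 + 3
Check: 3405 + 3 = 3408

q = 227, r = 3


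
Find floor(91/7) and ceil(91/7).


91/7 = 13.0000
floor = 13
ceil = 13

floor = 13, ceil = 13


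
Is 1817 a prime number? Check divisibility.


1817 / 23 = 79 (exact division)
1817 is NOT prime.

No, 1817 is not prime


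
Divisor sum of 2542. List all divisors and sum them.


Divisors of 2542: 1, 2, 31, 41, 62, 82, 1271, 2542
Sum = 1 + 2 + 31 + 41 + 62 + 82 + 1271 + 2542 = 4032

σ(2542) = 4032


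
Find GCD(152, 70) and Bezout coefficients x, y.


Tabular extended Euclidean (each row: r = 152*s + 70*t):
r=152, s=1, t=0
r=70, s=0, t=1
q=2: r=12, s=1, t=-2   [152*(1) + 70*(-2) = 12]
q=5: r=10, s=-5, t=11   [152*(-5) + 70*(11) = 10]
q=1: r=2, s=6, t=-13   [152*(6) + 70*(-13) = 2]
q=5: r=0, s=-35, t=76   [152*(-35) + 70*(76) = 0]
GCD = 2; from the row with r=2: x=6, y=-13
Check: 152*(6) + 70*(-13) = 912 - 910 = 2

GCD = 2, x = 6, y = -13


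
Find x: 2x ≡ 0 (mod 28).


GCD(2, 28) = 2 divides 0
Divide: 1x ≡ 0 (mod 14)
x ≡ 0 (mod 14)


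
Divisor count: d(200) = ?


200 = 2^3 × 5^2
d(200) = (3+1) × (2+1) = 12

12 divisors


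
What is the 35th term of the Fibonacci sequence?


Sequence: 1, 1, 2, 3, 5, 8, 13, 21, 34, 55, 89, 144, 233, 377, 610, 987, 1597, 2584, 4181, 6765, 10946, 17711, 28657, 46368, 75025, 121393, 196418, 317811, 514229, 832040, 1346269, 2178309, 3524578, 5702887, 9227465
F(35) = 9227465


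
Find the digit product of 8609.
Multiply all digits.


8 × 6 × 0 × 9 = 0


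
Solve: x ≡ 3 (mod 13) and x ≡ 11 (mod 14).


M = 13*14 = 182
M1 = M/13 = 14, M2 = M/14 = 13
M1^(-1) mod 13 = 1, M2^(-1) mod 14 = 13
x = 3*14*1 + 11*13*13 = 1901
1901 mod 182 = 81
Check: 81 mod 13 = 3 ✓, 81 mod 14 = 11 ✓

x ≡ 81 (mod 182)


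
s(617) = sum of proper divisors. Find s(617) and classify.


Proper divisors: 1
Sum = 1 = 1
1 < 617 → deficient

s(617) = 1 (deficient)


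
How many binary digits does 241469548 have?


241469548 in base 2 = 1110011001001000100001101100
Number of digits = 28

28 digits (base 2)


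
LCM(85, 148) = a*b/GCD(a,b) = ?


GCD(85, 148) = 1
LCM = 85*148/1 = 12580/1 = 12580

LCM = 12580


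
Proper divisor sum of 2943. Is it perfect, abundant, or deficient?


Proper divisors: 1, 3, 9, 27, 109, 327, 981
Sum = 1 + 3 + 9 + 27 + 109 + 327 + 981 = 1457
1457 < 2943 → deficient

s(2943) = 1457 (deficient)


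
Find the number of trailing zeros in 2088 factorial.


floor(2088/5) = 417
floor(2088/25) = 83
floor(2088/125) = 16
floor(2088/625) = 3
Total = 519

519 trailing zeros


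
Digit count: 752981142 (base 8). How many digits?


752981142 in base 8 = 5470312226
Number of digits = 10

10 digits (base 8)


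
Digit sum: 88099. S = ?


8 + 8 + 0 + 9 + 9 = 34


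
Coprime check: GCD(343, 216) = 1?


Euclidean algorithm:
343 = 1 * 216 + 127
216 = 1 * 127 + 89
127 = 1 * 89 + 38
89 = 2 * 38 + 13
38 = 2 * 13 + 12
13 = 1 * 12 + 1
12 = 12 * 1 + 0
GCD(343, 216) = 1

Yes, coprime (GCD = 1)


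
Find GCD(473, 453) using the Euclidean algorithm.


473 = 1 * 453 + 20
453 = 22 * 20 + 13
20 = 1 * 13 + 7
13 = 1 * 7 + 6
7 = 1 * 6 + 1
6 = 6 * 1 + 0
GCD = 1


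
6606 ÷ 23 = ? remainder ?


6606 = 23 * 287 + 5
Check: 6601 + 5 = 6606

q = 287, r = 5


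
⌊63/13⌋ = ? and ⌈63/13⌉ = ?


63/13 = 4.8462
floor = 4
ceil = 5

floor = 4, ceil = 5


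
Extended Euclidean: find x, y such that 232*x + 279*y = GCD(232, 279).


Tabular extended Euclidean (each row: r = 232*s + 279*t):
r=232, s=1, t=0
r=279, s=0, t=1
q=0: r=232, s=1, t=0   [232*(1) + 279*(0) = 232]
q=1: r=47, s=-1, t=1   [232*(-1) + 279*(1) = 47]
q=4: r=44, s=5, t=-4   [232*(5) + 279*(-4) = 44]
q=1: r=3, s=-6, t=5   [232*(-6) + 279*(5) = 3]
q=14: r=2, s=89, t=-74   [232*(89) + 279*(-74) = 2]
q=1: r=1, s=-95, t=79   [232*(-95) + 279*(79) = 1]
q=2: r=0, s=279, t=-232   [232*(279) + 279*(-232) = 0]
GCD = 1; from the row with r=1: x=-95, y=79
Check: 232*(-95) + 279*(79) = -22040 + 22041 = 1

GCD = 1, x = -95, y = 79


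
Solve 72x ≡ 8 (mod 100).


GCD(72, 100) = 4 divides 8
Divide: 18x ≡ 2 (mod 25)
x ≡ 14 (mod 25)


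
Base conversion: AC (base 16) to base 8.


AC (base 16) = 172 (decimal)
172 (decimal) = 254 (base 8)


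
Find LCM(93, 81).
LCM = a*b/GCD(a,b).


GCD(93, 81) = 3
LCM = 93*81/3 = 7533/3 = 2511

LCM = 2511


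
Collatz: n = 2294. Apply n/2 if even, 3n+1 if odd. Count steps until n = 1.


2294 → 1147 → 3442 → 1721 → 5164 → 2582 → 1291 → 3874 → 1937 → 5812 → 2906 → 1453 → 4360 → 2180 → 1090 → 545 → 1636 → 818 → 409 → 1228 → 614 → 307 → 922 → 461 → 1384 → 692 → 346 → 173 → 520 → 260 → 130 → 65 → 196 → 98 → 49 → 148 → 74 → 37 → 112 → 56 → 28 → 14 → 7 → 22 → 11 → 34 → 17 → 52 → 26 → 13 → 40 → 20 → 10 → 5 → 16 → 8 → 4 → 2 → 1
Total steps = 58

58 steps


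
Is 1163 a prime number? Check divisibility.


Check divisors up to sqrt(1163) = 34.1028
No divisors found.
1163 is prime.

Yes, 1163 is prime


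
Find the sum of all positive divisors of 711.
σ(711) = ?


Divisors of 711: 1, 3, 9, 79, 237, 711
Sum = 1 + 3 + 9 + 79 + 237 + 711 = 1040

σ(711) = 1040


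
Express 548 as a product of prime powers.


548 / 2 = 274
274 / 2 = 137
137 / 137 = 1
548 = 2^2 × 137


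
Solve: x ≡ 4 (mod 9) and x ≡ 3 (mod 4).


M = 9*4 = 36
M1 = M/9 = 4, M2 = M/4 = 9
M1^(-1) mod 9 = 7, M2^(-1) mod 4 = 1
x = 4*4*7 + 3*9*1 = 139
139 mod 36 = 31
Check: 31 mod 9 = 4 ✓, 31 mod 4 = 3 ✓

x ≡ 31 (mod 36)


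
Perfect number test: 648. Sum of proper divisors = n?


Proper divisors of 648: 1, 2, 3, 4, 6, 8, 9, 12, 18, 24, 27, 36, 54, 72, 81, 108, 162, 216, 324
Sum = 1 + 2 + 3 + 4 + 6 + 8 + 9 + 12 + 18 + 24 + 27 + 36 + 54 + 72 + 81 + 108 + 162 + 216 + 324 = 1167

No, 648 is not perfect (1167 ≠ 648)


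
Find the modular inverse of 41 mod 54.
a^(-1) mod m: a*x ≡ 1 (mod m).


Use the extended Euclidean algorithm on (54, 41); each row r = 54*s + 41*t:
r=54, s=1, t=0
r=41, s=0, t=1
q=1: r=13, s=1, t=-1   [54*(1) + 41*(-1) = 13]
q=3: r=2, s=-3, t=4   [54*(-3) + 41*(4) = 2]
q=6: r=1, s=19, t=-25   [54*(19) + 41*(-25) = 1]
q=2: r=0, s=-41, t=54   [54*(-41) + 41*(54) = 0]
GCD = 1 with t = -25, so 41*(-25) ≡ 1 (mod 54)
Inverse = -25 mod 54 = 29
Check: 41 * 29 = 1189 ≡ 1 (mod 54)

41^(-1) ≡ 29 (mod 54)


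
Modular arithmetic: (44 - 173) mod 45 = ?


44 - 173 = -129
-129 mod 45 = 6


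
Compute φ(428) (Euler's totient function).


428 = 2^2 × 107
Prime factors: 2, 107
φ(428) = 428 × (1-1/2) × (1-1/107)
= 428 × 1/2 × 106/107 = 212

φ(428) = 212


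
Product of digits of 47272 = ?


4 × 7 × 2 × 7 × 2 = 784


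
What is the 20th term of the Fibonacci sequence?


Sequence: 1, 1, 2, 3, 5, 8, 13, 21, 34, 55, 89, 144, 233, 377, 610, 987, 1597, 2584, 4181, 6765
F(20) = 6765


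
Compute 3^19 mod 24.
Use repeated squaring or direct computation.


3^1 mod 24 = 3
3^2 mod 24 = 9
3^3 mod 24 = 3
3^4 mod 24 = 9
3^5 mod 24 = 3
3^6 mod 24 = 9
3^7 mod 24 = 3
3^8 mod 24 = 9
3^9 mod 24 = 3
3^10 mod 24 = 9
3^11 mod 24 = 3
3^12 mod 24 = 9
3^13 mod 24 = 3
3^14 mod 24 = 9
3^15 mod 24 = 3
3^16 mod 24 = 9
3^17 mod 24 = 3
3^18 mod 24 = 9
3^19 mod 24 = 3


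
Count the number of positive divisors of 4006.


4006 = 2^1 × 2003^1
d(4006) = (1+1) × (1+1) = 4

4 divisors


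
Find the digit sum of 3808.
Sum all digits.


3 + 8 + 0 + 8 = 19


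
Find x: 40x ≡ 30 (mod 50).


GCD(40, 50) = 10 divides 30
Divide: 4x ≡ 3 (mod 5)
x ≡ 2 (mod 5)


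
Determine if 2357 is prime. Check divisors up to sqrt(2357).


Check divisors up to sqrt(2357) = 48.5489
No divisors found.
2357 is prime.

Yes, 2357 is prime


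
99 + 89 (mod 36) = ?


99 + 89 = 188
188 mod 36 = 8


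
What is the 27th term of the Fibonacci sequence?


Sequence: 1, 1, 2, 3, 5, 8, 13, 21, 34, 55, 89, 144, 233, 377, 610, 987, 1597, 2584, 4181, 6765, 10946, 17711, 28657, 46368, 75025, 121393, 196418
F(27) = 196418


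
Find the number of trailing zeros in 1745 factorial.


floor(1745/5) = 349
floor(1745/25) = 69
floor(1745/125) = 13
floor(1745/625) = 2
Total = 433

433 trailing zeros


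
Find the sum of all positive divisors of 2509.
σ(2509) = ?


Divisors of 2509: 1, 13, 193, 2509
Sum = 1 + 13 + 193 + 2509 = 2716

σ(2509) = 2716


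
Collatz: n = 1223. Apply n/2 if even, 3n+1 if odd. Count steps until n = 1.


1223 → 3670 → 1835 → 5506 → 2753 → 8260 → 4130 → 2065 → 6196 → 3098 → 1549 → 4648 → 2324 → 1162 → 581 → 1744 → 872 → 436 → 218 → 109 → 328 → 164 → 82 → 41 → 124 → 62 → 31 → 94 → 47 → 142 → 71 → 214 → 107 → 322 → 161 → 484 → 242 → 121 → 364 → 182 → 91 → 274 → 137 → 412 → 206 → 103 → 310 → 155 → 466 → 233 → 700 → 350 → 175 → 526 → 263 → 790 → 395 → 1186 → 593 → 1780 → 890 → 445 → 1336 → 668 → 334 → 167 → 502 → 251 → 754 → 377 → 1132 → 566 → 283 → 850 → 425 → 1276 → 638 → 319 → 958 → 479 → 1438 → 719 → 2158 → 1079 → 3238 → 1619 → 4858 → 2429 → 7288 → 3644 → 1822 → 911 → 2734 → 1367 → 4102 → 2051 → 6154 → 3077 → 9232 → 4616 → 2308 → 1154 → 577 → 1732 → 866 → 433 → 1300 → 650 → 325 → 976 → 488 → 244 → 122 → 61 → 184 → 92 → 46 → 23 → 70 → 35 → 106 → 53 → 160 → 80 → 40 → 20 → 10 → 5 → 16 → 8 → 4 → 2 → 1
Total steps = 132

132 steps


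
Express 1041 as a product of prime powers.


1041 / 3 = 347
347 / 347 = 1
1041 = 3 × 347


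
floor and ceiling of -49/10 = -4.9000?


-49/10 = -4.9000
floor = -5
ceil = -4

floor = -5, ceil = -4


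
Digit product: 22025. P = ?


2 × 2 × 0 × 2 × 5 = 0


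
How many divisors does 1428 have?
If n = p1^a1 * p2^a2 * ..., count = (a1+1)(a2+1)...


1428 = 2^2 × 3^1 × 7^1 × 17^1
d(1428) = (2+1) × (1+1) × (1+1) × (1+1) = 24

24 divisors


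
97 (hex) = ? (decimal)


97 (base 16) = 151 (decimal)
151 (decimal) = 151 (base 10)


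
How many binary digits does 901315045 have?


901315045 in base 2 = 110101101110001111100111100101
Number of digits = 30

30 digits (base 2)


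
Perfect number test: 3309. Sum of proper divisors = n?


Proper divisors of 3309: 1, 3, 1103
Sum = 1 + 3 + 1103 = 1107

No, 3309 is not perfect (1107 ≠ 3309)


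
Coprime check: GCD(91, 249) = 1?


Euclidean algorithm:
249 = 2 * 91 + 67
91 = 1 * 67 + 24
67 = 2 * 24 + 19
24 = 1 * 19 + 5
19 = 3 * 5 + 4
5 = 1 * 4 + 1
4 = 4 * 1 + 0
GCD(91, 249) = 1

Yes, coprime (GCD = 1)


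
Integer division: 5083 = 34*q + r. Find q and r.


5083 = 34 * 149 + 17
Check: 5066 + 17 = 5083

q = 149, r = 17


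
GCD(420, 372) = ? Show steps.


420 = 1 * 372 + 48
372 = 7 * 48 + 36
48 = 1 * 36 + 12
36 = 3 * 12 + 0
GCD = 12


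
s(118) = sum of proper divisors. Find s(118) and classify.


Proper divisors: 1, 2, 59
Sum = 1 + 2 + 59 = 62
62 < 118 → deficient

s(118) = 62 (deficient)


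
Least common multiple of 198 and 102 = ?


GCD(198, 102) = 6
LCM = 198*102/6 = 20196/6 = 3366

LCM = 3366


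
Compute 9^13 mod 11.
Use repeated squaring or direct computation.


9^1 mod 11 = 9
9^2 mod 11 = 4
9^3 mod 11 = 3
9^4 mod 11 = 5
9^5 mod 11 = 1
9^6 mod 11 = 9
9^7 mod 11 = 4
9^8 mod 11 = 3
9^9 mod 11 = 5
9^10 mod 11 = 1
9^11 mod 11 = 9
9^12 mod 11 = 4
9^13 mod 11 = 3


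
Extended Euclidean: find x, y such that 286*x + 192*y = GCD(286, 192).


Tabular extended Euclidean (each row: r = 286*s + 192*t):
r=286, s=1, t=0
r=192, s=0, t=1
q=1: r=94, s=1, t=-1   [286*(1) + 192*(-1) = 94]
q=2: r=4, s=-2, t=3   [286*(-2) + 192*(3) = 4]
q=23: r=2, s=47, t=-70   [286*(47) + 192*(-70) = 2]
q=2: r=0, s=-96, t=143   [286*(-96) + 192*(143) = 0]
GCD = 2; from the row with r=2: x=47, y=-70
Check: 286*(47) + 192*(-70) = 13442 - 13440 = 2

GCD = 2, x = 47, y = -70


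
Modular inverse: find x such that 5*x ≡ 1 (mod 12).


Use the extended Euclidean algorithm on (12, 5); each row r = 12*s + 5*t:
r=12, s=1, t=0
r=5, s=0, t=1
q=2: r=2, s=1, t=-2   [12*(1) + 5*(-2) = 2]
q=2: r=1, s=-2, t=5   [12*(-2) + 5*(5) = 1]
q=2: r=0, s=5, t=-12   [12*(5) + 5*(-12) = 0]
GCD = 1 with t = 5, so 5*(5) ≡ 1 (mod 12)
Inverse = 5 mod 12 = 5
Check: 5 * 5 = 25 ≡ 1 (mod 12)

5^(-1) ≡ 5 (mod 12)


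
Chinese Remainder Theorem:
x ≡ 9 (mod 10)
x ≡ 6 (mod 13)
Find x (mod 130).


M = 10*13 = 130
M1 = M/10 = 13, M2 = M/13 = 10
M1^(-1) mod 10 = 7, M2^(-1) mod 13 = 4
x = 9*13*7 + 6*10*4 = 1059
1059 mod 130 = 19
Check: 19 mod 10 = 9 ✓, 19 mod 13 = 6 ✓

x ≡ 19 (mod 130)


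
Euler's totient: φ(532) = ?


532 = 2^2 × 7 × 19
Prime factors: 2, 7, 19
φ(532) = 532 × (1-1/2) × (1-1/7) × (1-1/19)
= 532 × 1/2 × 6/7 × 18/19 = 216

φ(532) = 216


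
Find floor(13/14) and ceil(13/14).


13/14 = 0.9286
floor = 0
ceil = 1

floor = 0, ceil = 1


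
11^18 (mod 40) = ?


11^1 mod 40 = 11
11^2 mod 40 = 1
11^3 mod 40 = 11
11^4 mod 40 = 1
11^5 mod 40 = 11
11^6 mod 40 = 1
11^7 mod 40 = 11
11^8 mod 40 = 1
11^9 mod 40 = 11
11^10 mod 40 = 1
11^11 mod 40 = 11
11^12 mod 40 = 1
11^13 mod 40 = 11
11^14 mod 40 = 1
11^15 mod 40 = 11
11^16 mod 40 = 1
11^17 mod 40 = 11
11^18 mod 40 = 1


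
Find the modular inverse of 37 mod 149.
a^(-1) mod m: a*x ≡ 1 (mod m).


Use the extended Euclidean algorithm on (149, 37); each row r = 149*s + 37*t:
r=149, s=1, t=0
r=37, s=0, t=1
q=4: r=1, s=1, t=-4   [149*(1) + 37*(-4) = 1]
q=37: r=0, s=-37, t=149   [149*(-37) + 37*(149) = 0]
GCD = 1 with t = -4, so 37*(-4) ≡ 1 (mod 149)
Inverse = -4 mod 149 = 145
Check: 37 * 145 = 5365 ≡ 1 (mod 149)

37^(-1) ≡ 145 (mod 149)
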